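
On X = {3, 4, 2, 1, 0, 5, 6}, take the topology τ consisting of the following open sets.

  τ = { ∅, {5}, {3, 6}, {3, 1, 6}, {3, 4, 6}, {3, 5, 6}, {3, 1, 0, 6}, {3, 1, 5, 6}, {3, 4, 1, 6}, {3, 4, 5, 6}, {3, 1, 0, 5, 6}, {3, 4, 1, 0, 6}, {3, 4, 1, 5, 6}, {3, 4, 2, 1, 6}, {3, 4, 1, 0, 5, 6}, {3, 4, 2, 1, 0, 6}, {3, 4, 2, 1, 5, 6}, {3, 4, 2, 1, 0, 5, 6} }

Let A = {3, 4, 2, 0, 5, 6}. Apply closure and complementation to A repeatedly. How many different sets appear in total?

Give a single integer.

6

complement {1}; its interior ∅; cl(A) = X∖∅ = {3, 4, 2, 1, 0, 5, 6}
With k = closure, c = complement:
  1. A     = {3, 4, 2, 0, 5, 6}
  2. kA    = {3, 4, 2, 1, 0, 5, 6}
  3. cA    = {1}
  4. ckA   = ∅
  5. kcA   = {2, 1, 0}
  6. ckcA  = {3, 4, 5, 6}
k, c of each give nothing new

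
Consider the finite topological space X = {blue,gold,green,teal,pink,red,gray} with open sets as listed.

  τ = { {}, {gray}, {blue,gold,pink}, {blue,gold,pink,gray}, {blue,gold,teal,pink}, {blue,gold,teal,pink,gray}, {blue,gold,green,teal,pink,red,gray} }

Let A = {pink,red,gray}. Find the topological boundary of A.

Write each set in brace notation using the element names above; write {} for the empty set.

U open, U⊆A: {}, {gray}. int(A) = ⋃ = {gray}
X∖A={blue,gold,green,teal}, int(X∖A)={}, hence cl(A)={blue,gold,green,teal,pink,red,gray}
∂A: remove int from cl → {blue,gold,green,teal,pink,red}

{blue,gold,green,teal,pink,red}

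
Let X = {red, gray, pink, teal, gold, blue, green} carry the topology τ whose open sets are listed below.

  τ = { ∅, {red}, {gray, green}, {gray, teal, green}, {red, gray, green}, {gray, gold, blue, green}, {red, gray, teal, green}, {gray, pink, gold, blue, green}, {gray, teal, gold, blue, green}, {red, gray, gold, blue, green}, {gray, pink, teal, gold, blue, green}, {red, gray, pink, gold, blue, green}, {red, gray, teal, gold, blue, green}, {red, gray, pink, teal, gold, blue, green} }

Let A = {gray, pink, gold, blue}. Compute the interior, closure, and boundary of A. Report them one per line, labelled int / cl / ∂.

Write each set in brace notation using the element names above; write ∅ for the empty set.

int(A) = ∅
cl(A)  = {gray, pink, teal, gold, blue, green}
∂A     = {gray, pink, teal, gold, blue, green}

open subsets of A: ∅; so int(A) = ∅
closure: X∖int(X∖A) = X∖{red} = {gray, pink, teal, gold, blue, green}
∂A = {gray, pink, teal, gold, blue, green} minus ∅ = {gray, pink, teal, gold, blue, green}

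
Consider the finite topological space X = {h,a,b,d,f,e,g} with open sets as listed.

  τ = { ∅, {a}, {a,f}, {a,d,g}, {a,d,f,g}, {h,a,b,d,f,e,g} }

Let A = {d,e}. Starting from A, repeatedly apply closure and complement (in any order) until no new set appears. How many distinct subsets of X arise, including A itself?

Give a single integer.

X∖A={h,a,b,f,g}, int(X∖A)={a,f}, hence cl(A)={h,b,d,e,g}
Orbit (k=closure, c=complement):
  1. A     = {d,e}
  2. kA    = {h,b,d,e,g}
  3. cA    = {h,a,b,f,g}
  4. ckA   = {a,f}
  5. kcA   = {h,a,b,d,f,e,g}
  6. ckcA  = ∅
(closed under both — stop)

6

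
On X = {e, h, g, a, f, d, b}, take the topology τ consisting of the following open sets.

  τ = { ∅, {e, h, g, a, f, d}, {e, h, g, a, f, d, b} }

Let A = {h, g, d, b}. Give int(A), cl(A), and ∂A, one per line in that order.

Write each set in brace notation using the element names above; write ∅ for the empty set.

int(A) = ∅
cl(A)  = {e, h, g, a, f, d, b}
∂A     = {e, h, g, a, f, d, b}

opens ⊆ A: ∅; union → int = ∅
complement {e, a, f}; its interior ∅; cl(A) = X∖∅ = {e, h, g, a, f, d, b}
boundary = {e, h, g, a, f, d, b} ∖ ∅ = {e, h, g, a, f, d, b}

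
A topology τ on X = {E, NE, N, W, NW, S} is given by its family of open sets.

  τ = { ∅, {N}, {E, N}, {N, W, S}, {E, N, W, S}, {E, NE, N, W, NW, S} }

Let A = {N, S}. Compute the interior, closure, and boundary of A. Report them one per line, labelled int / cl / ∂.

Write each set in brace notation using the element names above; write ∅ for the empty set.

open subsets of A: ∅, {N}; so int(A) = {N}
closure: X∖int(X∖A) = X∖∅ = {E, NE, N, W, NW, S}
∂A = {E, NE, N, W, NW, S} minus {N} = {E, NE, W, NW, S}

int(A) = {N}
cl(A)  = {E, NE, N, W, NW, S}
∂A     = {E, NE, W, NW, S}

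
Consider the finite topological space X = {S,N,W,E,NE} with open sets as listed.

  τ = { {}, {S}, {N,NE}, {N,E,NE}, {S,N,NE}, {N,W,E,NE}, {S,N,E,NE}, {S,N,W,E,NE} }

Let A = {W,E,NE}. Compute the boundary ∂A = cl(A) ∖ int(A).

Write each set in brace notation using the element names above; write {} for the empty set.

U open, U⊆A: {}. int(A) = ⋃ = {}
X∖A={S,N}, int(X∖A)={S}, hence cl(A)={N,W,E,NE}
∂A: remove int from cl → {N,W,E,NE}

{N,W,E,NE}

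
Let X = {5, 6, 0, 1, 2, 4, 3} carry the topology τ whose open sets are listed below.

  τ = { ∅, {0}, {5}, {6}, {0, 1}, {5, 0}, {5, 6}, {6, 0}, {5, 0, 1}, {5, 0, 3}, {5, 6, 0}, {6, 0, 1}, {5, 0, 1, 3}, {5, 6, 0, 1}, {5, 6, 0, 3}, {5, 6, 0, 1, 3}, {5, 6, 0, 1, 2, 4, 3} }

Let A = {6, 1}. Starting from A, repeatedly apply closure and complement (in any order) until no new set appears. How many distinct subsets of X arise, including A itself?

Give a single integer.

8

complement {5, 0, 2, 4, 3}; its interior {5, 0, 3}; cl(A) = X∖{5, 0, 3} = {6, 1, 2, 4}
With k = closure, c = complement:
  1. A     = {6, 1}
  2. kA    = {6, 1, 2, 4}
  3. cA    = {5, 0, 2, 4, 3}
  4. ckA   = {5, 0, 3}
  5. kcA   = {5, 0, 1, 2, 4, 3}
  6. ckcA  = {6}
  7. kckcA = {6, 2, 4}
  8. ckckcA = {5, 0, 1, 3}
k, c of each give nothing new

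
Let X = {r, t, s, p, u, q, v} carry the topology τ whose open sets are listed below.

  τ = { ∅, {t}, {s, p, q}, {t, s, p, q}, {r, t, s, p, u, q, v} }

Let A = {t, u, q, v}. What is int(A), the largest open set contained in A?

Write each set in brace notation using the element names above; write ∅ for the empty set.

{t}

opens ⊆ A: ∅, {t}; union → int = {t}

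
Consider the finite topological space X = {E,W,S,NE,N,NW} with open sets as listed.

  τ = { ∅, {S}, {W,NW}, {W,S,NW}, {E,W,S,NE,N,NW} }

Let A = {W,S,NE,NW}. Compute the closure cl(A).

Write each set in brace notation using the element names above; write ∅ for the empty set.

cl via duality: int({E,N}) = ∅, so X∖∅ = {E,W,S,NE,N,NW}

{E,W,S,NE,N,NW}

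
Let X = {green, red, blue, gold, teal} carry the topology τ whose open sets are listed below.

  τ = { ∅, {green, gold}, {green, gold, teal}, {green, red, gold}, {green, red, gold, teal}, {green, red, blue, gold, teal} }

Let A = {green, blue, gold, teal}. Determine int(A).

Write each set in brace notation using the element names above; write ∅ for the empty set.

interior: largest open inside A is {green, gold, teal} (from ∅, {green, gold}, {green, gold, teal})

{green, gold, teal}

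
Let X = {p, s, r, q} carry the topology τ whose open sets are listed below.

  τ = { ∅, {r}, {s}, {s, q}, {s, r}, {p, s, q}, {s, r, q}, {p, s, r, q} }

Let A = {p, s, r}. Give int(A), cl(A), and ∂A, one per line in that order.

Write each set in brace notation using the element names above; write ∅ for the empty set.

int(A) = {s, r}
cl(A)  = {p, s, r, q}
∂A     = {p, q}

open subsets of A: ∅, {r}, {s}, {s, r}; so int(A) = {s, r}
closure: X∖int(X∖A) = X∖∅ = {p, s, r, q}
∂A = {p, s, r, q} minus {s, r} = {p, q}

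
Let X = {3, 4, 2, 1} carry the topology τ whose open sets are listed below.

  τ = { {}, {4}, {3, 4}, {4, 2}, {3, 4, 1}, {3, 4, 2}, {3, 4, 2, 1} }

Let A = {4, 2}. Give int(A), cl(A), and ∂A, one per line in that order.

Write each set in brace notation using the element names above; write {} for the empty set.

int(A) = {4, 2}
cl(A)  = {3, 4, 2, 1}
∂A     = {3, 1}

interior: largest open inside A is {4, 2} (from {}, {4}, {4, 2})
cl via duality: int({3, 1}) = {}, so X∖{} = {3, 4, 2, 1}
cl∖int = {3, 1}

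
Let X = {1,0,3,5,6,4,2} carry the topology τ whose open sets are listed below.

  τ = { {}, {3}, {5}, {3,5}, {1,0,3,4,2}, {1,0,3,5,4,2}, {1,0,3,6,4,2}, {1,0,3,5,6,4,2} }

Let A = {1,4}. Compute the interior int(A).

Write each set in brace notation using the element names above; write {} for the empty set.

{}

open subsets of A: {}; so int(A) = {}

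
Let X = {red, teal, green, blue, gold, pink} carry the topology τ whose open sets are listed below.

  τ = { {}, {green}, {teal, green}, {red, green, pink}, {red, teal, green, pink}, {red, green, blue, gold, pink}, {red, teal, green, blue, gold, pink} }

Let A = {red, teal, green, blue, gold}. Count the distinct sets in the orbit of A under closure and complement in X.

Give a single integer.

complement {pink}; its interior {}; cl(A) = X∖{} = {red, teal, green, blue, gold, pink}
With k = closure, c = complement:
  1. A     = {red, teal, green, blue, gold}
  2. kA    = {red, teal, green, blue, gold, pink}
  3. cA    = {pink}
  4. ckA   = {}
  5. kcA   = {red, blue, gold, pink}
  6. ckcA  = {teal, green}
k, c of each give nothing new

6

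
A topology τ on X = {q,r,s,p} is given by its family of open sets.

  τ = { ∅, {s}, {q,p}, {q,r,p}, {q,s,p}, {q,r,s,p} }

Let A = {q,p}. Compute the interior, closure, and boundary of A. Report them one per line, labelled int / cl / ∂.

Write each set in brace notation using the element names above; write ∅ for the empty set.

int(A) = {q,p}
cl(A)  = {q,r,p}
∂A     = {r}

opens ⊆ A: ∅, {q,p}; union → int = {q,p}
complement {r,s}; its interior {s}; cl(A) = X∖{s} = {q,r,p}
boundary = {q,r,p} ∖ {q,p} = {r}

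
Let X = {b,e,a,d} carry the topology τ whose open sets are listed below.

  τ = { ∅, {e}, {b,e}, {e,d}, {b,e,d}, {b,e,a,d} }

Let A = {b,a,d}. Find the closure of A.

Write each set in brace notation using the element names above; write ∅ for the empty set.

complement {e}; its interior {e}; cl(A) = X∖{e} = {b,a,d}

{b,a,d}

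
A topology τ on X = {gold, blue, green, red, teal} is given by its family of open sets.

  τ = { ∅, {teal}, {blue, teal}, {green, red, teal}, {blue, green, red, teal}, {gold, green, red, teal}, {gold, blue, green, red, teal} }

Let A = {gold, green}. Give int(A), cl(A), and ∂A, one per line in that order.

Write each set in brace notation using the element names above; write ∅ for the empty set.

interior: largest open inside A is ∅ (from ∅)
cl via duality: int({blue, red, teal}) = {blue, teal}, so X∖{blue, teal} = {gold, green, red}
cl∖int = {gold, green, red}

int(A) = ∅
cl(A)  = {gold, green, red}
∂A     = {gold, green, red}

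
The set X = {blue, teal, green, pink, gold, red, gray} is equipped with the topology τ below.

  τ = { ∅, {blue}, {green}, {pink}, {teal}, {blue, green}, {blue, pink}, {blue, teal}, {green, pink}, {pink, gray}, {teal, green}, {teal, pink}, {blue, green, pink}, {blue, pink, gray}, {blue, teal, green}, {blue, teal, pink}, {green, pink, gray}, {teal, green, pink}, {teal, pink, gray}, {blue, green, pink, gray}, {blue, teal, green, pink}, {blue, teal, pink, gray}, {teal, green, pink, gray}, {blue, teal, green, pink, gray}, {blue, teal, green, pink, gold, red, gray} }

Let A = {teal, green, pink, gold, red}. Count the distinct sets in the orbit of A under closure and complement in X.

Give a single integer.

8

closure: X∖int(X∖A) = X∖{blue} = {teal, green, pink, gold, red, gray}
Let k=closure and c=complement:
  1. A     = {teal, green, pink, gold, red}
  2. kA    = {teal, green, pink, gold, red, gray}
  3. cA    = {blue, gray}
  4. ckA   = {blue}
  5. kcA   = {blue, gold, red, gray}
  6. kckA  = {blue, gold, red}
  7. ckcA  = {teal, green, pink}
  8. ckckA = {teal, green, pink, gray}
— saturated at 8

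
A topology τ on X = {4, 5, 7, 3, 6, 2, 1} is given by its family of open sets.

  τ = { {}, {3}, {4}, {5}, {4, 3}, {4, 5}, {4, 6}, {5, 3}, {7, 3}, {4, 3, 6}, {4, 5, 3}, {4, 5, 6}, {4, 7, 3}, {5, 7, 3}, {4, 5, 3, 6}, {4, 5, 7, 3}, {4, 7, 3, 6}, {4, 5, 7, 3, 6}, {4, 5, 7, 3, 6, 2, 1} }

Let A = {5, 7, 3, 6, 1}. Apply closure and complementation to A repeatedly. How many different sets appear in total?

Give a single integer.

8

X∖A={4, 2}, int(X∖A)={4}, hence cl(A)={5, 7, 3, 6, 2, 1}
Orbit (k=closure, c=complement):
  1. A     = {5, 7, 3, 6, 1}
  2. kA    = {5, 7, 3, 6, 2, 1}
  3. cA    = {4, 2}
  4. ckA   = {4}
  5. kcA   = {4, 6, 2, 1}
  6. ckcA  = {5, 7, 3}
  7. kckcA = {5, 7, 3, 2, 1}
  8. ckckcA = {4, 6}
(closed under both — stop)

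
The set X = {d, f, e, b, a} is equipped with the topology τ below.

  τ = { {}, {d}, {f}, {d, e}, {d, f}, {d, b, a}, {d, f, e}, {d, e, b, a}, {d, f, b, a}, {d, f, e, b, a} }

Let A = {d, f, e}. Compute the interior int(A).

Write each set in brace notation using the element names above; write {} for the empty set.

{d, f, e}

open subsets of A: {}, {f}, {d}, {d, e}, {d, f}, {d, f, e}; so int(A) = {d, f, e}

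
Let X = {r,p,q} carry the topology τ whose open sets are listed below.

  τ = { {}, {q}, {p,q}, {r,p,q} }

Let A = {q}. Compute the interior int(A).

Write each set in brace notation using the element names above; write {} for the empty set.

open subsets of A: {}, {q}; so int(A) = {q}

{q}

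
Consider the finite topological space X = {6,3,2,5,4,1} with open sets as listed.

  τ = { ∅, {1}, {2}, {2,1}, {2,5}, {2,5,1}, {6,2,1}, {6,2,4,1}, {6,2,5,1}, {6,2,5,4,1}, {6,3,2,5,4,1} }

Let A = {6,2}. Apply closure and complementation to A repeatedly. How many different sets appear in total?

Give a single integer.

complement {3,5,4,1}; its interior {1}; cl(A) = X∖{1} = {6,3,2,5,4}
With k = closure, c = complement:
  1. A     = {6,2}
  2. kA    = {6,3,2,5,4}
  3. cA    = {3,5,4,1}
  4. ckA   = {1}
  5. kcA   = {6,3,5,4,1}
  6. kckA  = {6,3,4,1}
  7. ckcA  = {2}
  8. ckckA = {2,5}
k, c of each give nothing new

8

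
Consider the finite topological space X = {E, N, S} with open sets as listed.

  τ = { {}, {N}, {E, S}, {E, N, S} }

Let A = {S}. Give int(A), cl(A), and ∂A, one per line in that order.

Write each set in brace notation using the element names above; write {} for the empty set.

opens ⊆ A: {}; union → int = {}
complement {E, N}; its interior {N}; cl(A) = X∖{N} = {E, S}
boundary = {E, S} ∖ {} = {E, S}

int(A) = {}
cl(A)  = {E, S}
∂A     = {E, S}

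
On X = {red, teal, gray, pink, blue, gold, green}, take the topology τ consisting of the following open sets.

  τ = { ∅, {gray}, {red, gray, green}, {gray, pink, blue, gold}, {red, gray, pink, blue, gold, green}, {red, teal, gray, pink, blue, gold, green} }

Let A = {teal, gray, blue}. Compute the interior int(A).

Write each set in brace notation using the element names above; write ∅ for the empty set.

open subsets of A: ∅, {gray}; so int(A) = {gray}

{gray}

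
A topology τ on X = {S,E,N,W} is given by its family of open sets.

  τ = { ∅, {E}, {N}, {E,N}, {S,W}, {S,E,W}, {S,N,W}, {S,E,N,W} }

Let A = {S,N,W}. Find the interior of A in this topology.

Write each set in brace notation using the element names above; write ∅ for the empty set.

opens ⊆ A: ∅, {N}, {S,W}, {S,N,W}; union → int = {S,N,W}

{S,N,W}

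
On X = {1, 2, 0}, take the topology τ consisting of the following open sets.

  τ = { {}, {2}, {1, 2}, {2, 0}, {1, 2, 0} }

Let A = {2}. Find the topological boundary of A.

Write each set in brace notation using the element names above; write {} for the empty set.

{1, 0}

U open, U⊆A: {}, {2}. int(A) = ⋃ = {2}
X∖A={1, 0}, int(X∖A)={}, hence cl(A)={1, 2, 0}
∂A: remove int from cl → {1, 0}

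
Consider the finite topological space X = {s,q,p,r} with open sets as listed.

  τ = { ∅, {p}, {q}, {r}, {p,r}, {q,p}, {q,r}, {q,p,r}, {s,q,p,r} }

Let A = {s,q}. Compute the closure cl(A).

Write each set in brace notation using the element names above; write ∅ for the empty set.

closure: X∖int(X∖A) = X∖{p,r} = {s,q}

{s,q}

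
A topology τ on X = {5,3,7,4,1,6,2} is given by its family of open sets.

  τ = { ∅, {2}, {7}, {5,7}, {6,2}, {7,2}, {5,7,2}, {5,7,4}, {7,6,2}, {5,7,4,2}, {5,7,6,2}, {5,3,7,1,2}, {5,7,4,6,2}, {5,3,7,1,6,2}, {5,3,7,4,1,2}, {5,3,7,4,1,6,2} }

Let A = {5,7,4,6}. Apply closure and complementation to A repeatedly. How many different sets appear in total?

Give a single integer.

complement {3,1,2}; its interior {2}; cl(A) = X∖{2} = {5,3,7,4,1,6}
With k = closure, c = complement:
  1. A     = {5,7,4,6}
  2. kA    = {5,3,7,4,1,6}
  3. cA    = {3,1,2}
  4. ckA   = {2}
  5. kcA   = {3,1,6,2}
  6. ckcA  = {5,7,4}
  7. kckcA = {5,3,7,4,1}
  8. ckckcA = {6,2}
k, c of each give nothing new

8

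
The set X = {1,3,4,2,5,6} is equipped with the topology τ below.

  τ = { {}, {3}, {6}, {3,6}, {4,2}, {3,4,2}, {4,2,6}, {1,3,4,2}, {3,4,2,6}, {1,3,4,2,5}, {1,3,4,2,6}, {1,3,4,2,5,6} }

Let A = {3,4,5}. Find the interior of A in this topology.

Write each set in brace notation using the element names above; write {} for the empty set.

{3}

U open, U⊆A: {}, {3}. int(A) = ⋃ = {3}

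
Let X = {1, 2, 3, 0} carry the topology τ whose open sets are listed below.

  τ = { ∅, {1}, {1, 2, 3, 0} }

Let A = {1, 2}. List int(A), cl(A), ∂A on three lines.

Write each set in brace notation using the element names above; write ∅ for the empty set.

int(A) = {1}
cl(A)  = {1, 2, 3, 0}
∂A     = {2, 3, 0}

U open, U⊆A: ∅, {1}. int(A) = ⋃ = {1}
X∖A={3, 0}, int(X∖A)=∅, hence cl(A)={1, 2, 3, 0}
∂A: remove int from cl → {2, 3, 0}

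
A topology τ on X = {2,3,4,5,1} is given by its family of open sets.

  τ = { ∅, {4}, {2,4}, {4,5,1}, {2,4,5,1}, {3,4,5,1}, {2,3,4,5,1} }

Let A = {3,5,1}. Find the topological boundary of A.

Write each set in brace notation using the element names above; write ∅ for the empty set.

open subsets of A: ∅; so int(A) = ∅
closure: X∖int(X∖A) = X∖{2,4} = {3,5,1}
∂A = {3,5,1} minus ∅ = {3,5,1}

{3,5,1}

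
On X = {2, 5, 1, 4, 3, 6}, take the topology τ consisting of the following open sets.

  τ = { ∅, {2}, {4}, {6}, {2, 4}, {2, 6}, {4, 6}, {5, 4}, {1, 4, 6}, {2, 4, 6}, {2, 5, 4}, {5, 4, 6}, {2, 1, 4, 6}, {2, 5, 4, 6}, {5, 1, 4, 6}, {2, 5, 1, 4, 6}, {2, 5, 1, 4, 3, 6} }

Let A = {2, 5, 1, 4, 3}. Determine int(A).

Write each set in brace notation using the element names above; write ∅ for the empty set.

opens ⊆ A: ∅, {4}, {2}, {2, 4}, {5, 4}, {2, 5, 4}; union → int = {2, 5, 4}

{2, 5, 4}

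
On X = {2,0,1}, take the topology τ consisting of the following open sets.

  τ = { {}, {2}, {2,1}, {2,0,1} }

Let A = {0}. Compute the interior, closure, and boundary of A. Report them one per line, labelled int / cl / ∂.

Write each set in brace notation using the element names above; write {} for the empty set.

int(A) = {}
cl(A)  = {0}
∂A     = {0}

U open, U⊆A: {}. int(A) = ⋃ = {}
X∖A={2,1}, int(X∖A)={2,1}, hence cl(A)={0}
∂A: remove int from cl → {0}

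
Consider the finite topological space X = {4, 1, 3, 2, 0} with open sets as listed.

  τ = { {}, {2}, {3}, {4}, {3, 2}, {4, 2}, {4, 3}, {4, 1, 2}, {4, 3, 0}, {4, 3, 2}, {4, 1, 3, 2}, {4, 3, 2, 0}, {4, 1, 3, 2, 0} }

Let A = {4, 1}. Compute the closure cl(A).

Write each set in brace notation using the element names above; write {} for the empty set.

{4, 1, 0}

X∖A={3, 2, 0}, int(X∖A)={3, 2}, hence cl(A)={4, 1, 0}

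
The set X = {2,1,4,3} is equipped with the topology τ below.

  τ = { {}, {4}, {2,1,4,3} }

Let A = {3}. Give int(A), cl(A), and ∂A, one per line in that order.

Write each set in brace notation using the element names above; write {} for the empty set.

int(A) = {}
cl(A)  = {2,1,3}
∂A     = {2,1,3}

U open, U⊆A: {}. int(A) = ⋃ = {}
X∖A={2,1,4}, int(X∖A)={4}, hence cl(A)={2,1,3}
∂A: remove int from cl → {2,1,3}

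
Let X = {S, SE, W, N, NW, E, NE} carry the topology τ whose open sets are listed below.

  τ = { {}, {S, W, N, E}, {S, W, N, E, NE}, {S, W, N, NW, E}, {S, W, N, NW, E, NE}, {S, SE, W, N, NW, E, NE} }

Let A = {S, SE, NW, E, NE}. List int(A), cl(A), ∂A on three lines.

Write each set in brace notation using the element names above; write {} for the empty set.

int(A) = {}
cl(A)  = {S, SE, W, N, NW, E, NE}
∂A     = {S, SE, W, N, NW, E, NE}

opens ⊆ A: {}; union → int = {}
complement {W, N}; its interior {}; cl(A) = X∖{} = {S, SE, W, N, NW, E, NE}
boundary = {S, SE, W, N, NW, E, NE} ∖ {} = {S, SE, W, N, NW, E, NE}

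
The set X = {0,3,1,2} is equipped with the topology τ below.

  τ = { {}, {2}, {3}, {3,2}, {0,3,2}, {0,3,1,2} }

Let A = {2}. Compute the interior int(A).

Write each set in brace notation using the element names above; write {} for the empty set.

{2}

opens ⊆ A: {}, {2}; union → int = {2}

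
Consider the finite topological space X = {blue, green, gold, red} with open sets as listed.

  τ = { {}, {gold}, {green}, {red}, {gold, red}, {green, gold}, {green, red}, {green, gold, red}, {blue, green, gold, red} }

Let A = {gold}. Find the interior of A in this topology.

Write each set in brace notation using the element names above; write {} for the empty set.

open subsets of A: {}, {gold}; so int(A) = {gold}

{gold}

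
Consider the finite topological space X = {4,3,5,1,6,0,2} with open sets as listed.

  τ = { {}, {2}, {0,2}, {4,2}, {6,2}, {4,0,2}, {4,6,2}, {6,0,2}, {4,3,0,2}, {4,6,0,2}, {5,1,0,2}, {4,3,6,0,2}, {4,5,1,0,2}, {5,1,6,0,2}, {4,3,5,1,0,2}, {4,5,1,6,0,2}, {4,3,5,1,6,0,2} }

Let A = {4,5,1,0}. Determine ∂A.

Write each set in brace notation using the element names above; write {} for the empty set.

opens ⊆ A: {}; union → int = {}
complement {3,6,2}; its interior {6,2}; cl(A) = X∖{6,2} = {4,3,5,1,0}
boundary = {4,3,5,1,0} ∖ {} = {4,3,5,1,0}

{4,3,5,1,0}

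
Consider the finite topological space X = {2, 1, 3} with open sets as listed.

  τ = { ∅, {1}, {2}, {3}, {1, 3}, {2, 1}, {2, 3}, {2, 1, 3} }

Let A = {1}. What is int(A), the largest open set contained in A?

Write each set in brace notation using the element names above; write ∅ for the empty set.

{1}

open subsets of A: ∅, {1}; so int(A) = {1}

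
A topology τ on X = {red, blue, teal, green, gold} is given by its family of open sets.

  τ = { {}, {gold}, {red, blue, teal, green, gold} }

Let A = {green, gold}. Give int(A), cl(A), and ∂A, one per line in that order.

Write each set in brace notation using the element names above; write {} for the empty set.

int(A) = {gold}
cl(A)  = {red, blue, teal, green, gold}
∂A     = {red, blue, teal, green}

interior: largest open inside A is {gold} (from {}, {gold})
cl via duality: int({red, blue, teal}) = {}, so X∖{} = {red, blue, teal, green, gold}
cl∖int = {red, blue, teal, green}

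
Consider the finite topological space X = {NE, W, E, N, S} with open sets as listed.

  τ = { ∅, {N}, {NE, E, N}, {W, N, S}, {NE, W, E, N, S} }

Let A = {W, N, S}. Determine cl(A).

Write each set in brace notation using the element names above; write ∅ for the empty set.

X∖A={NE, E}, int(X∖A)=∅, hence cl(A)={NE, W, E, N, S}

{NE, W, E, N, S}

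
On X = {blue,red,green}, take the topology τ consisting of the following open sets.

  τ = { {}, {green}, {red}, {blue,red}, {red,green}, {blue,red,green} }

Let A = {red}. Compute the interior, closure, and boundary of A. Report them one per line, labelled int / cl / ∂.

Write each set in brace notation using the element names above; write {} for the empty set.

int(A) = {red}
cl(A)  = {blue,red}
∂A     = {blue}

U open, U⊆A: {}, {red}. int(A) = ⋃ = {red}
X∖A={blue,green}, int(X∖A)={green}, hence cl(A)={blue,red}
∂A: remove int from cl → {blue}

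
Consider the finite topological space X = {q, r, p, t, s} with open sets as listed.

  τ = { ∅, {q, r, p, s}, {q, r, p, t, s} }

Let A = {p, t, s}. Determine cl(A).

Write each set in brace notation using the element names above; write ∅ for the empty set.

{q, r, p, t, s}

X∖A={q, r}, int(X∖A)=∅, hence cl(A)={q, r, p, t, s}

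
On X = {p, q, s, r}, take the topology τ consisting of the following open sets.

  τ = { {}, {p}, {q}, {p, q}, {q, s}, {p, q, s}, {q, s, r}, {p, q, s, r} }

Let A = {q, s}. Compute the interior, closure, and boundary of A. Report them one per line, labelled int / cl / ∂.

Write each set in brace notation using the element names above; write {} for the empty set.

open subsets of A: {}, {q}, {q, s}; so int(A) = {q, s}
closure: X∖int(X∖A) = X∖{p} = {q, s, r}
∂A = {q, s, r} minus {q, s} = {r}

int(A) = {q, s}
cl(A)  = {q, s, r}
∂A     = {r}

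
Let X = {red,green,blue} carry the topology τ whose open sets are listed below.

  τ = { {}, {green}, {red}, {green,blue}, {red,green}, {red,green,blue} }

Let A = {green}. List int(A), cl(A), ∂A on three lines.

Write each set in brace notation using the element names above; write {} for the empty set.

int(A) = {green}
cl(A)  = {green,blue}
∂A     = {blue}

interior: largest open inside A is {green} (from {}, {green})
cl via duality: int({red,blue}) = {red}, so X∖{red} = {green,blue}
cl∖int = {blue}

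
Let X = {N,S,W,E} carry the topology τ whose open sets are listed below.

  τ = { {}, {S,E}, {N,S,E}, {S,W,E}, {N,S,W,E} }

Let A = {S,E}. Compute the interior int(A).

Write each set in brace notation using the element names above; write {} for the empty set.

open subsets of A: {}, {S,E}; so int(A) = {S,E}

{S,E}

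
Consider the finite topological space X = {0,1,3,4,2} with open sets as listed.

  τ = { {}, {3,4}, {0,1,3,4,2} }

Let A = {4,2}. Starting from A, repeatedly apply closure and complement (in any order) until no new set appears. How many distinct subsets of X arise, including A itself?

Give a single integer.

4

complement {0,1,3}; its interior {}; cl(A) = X∖{} = {0,1,3,4,2}
With k = closure, c = complement:
  1. A     = {4,2}
  2. kA    = {0,1,3,4,2}
  3. cA    = {0,1,3}
  4. ckA   = {}
k, c of each give nothing new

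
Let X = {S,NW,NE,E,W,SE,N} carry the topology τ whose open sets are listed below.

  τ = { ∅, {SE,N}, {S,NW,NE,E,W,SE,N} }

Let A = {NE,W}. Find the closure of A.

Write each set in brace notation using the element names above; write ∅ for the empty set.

X∖A={S,NW,E,SE,N}, int(X∖A)={SE,N}, hence cl(A)={S,NW,NE,E,W}

{S,NW,NE,E,W}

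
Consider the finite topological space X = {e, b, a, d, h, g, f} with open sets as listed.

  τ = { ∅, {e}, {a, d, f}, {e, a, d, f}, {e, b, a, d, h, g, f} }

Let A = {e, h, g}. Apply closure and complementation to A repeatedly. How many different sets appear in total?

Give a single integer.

closure: X∖int(X∖A) = X∖{a, d, f} = {e, b, h, g}
Let k=closure and c=complement:
  1. A     = {e, h, g}
  2. kA    = {e, b, h, g}
  3. cA    = {b, a, d, f}
  4. ckA   = {a, d, f}
  5. kcA   = {b, a, d, h, g, f}
  6. ckcA  = {e}
— saturated at 6

6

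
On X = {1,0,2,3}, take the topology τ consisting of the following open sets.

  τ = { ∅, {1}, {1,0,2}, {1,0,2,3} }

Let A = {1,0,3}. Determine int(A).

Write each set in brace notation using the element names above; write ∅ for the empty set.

{1}

U open, U⊆A: ∅, {1}. int(A) = ⋃ = {1}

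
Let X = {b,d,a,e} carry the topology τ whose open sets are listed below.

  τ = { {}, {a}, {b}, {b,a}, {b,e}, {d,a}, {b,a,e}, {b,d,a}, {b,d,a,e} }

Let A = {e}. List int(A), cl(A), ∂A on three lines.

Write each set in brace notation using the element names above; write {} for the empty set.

int(A) = {}
cl(A)  = {e}
∂A     = {e}

opens ⊆ A: {}; union → int = {}
complement {b,d,a}; its interior {b,d,a}; cl(A) = X∖{b,d,a} = {e}
boundary = {e} ∖ {} = {e}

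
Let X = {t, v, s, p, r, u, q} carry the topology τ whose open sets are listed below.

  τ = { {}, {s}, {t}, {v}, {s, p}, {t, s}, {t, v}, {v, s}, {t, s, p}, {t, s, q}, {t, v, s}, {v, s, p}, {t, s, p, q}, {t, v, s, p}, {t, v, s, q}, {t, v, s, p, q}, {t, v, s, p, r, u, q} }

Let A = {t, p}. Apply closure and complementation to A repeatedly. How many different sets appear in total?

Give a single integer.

8

closure: X∖int(X∖A) = X∖{v, s} = {t, p, r, u, q}
Let k=closure and c=complement:
  1. A     = {t, p}
  2. kA    = {t, p, r, u, q}
  3. cA    = {v, s, r, u, q}
  4. ckA   = {v, s}
  5. kcA   = {v, s, p, r, u, q}
  6. ckcA  = {t}
  7. kckcA = {t, r, u, q}
  8. ckckcA = {v, s, p}
— saturated at 8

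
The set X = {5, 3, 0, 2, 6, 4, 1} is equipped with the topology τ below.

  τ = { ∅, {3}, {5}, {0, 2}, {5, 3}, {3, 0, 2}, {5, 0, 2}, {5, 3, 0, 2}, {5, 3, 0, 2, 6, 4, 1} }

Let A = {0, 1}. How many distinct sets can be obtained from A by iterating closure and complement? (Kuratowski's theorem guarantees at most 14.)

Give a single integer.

8

complement {5, 3, 2, 6, 4}; its interior {5, 3}; cl(A) = X∖{5, 3} = {0, 2, 6, 4, 1}
With k = closure, c = complement:
  1. A     = {0, 1}
  2. kA    = {0, 2, 6, 4, 1}
  3. cA    = {5, 3, 2, 6, 4}
  4. ckA   = {5, 3}
  5. kcA   = {5, 3, 0, 2, 6, 4, 1}
  6. kckA  = {5, 3, 6, 4, 1}
  7. ckcA  = ∅
  8. ckckA = {0, 2}
k, c of each give nothing new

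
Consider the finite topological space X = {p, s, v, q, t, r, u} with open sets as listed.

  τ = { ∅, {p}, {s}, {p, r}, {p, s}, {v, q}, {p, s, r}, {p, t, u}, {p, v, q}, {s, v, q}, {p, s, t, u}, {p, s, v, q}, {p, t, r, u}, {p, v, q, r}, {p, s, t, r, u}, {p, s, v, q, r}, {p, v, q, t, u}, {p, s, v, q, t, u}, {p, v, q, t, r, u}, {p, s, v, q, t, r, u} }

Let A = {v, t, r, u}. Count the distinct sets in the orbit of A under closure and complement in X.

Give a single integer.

cl via duality: int({p, s, q}) = {p, s}, so X∖{p, s} = {v, q, t, r, u}
Write k for closure, c for complement:
  1. A     = {v, t, r, u}
  2. kA    = {v, q, t, r, u}
  3. cA    = {p, s, q}
  4. ckA   = {p, s}
  5. kcA   = {p, s, v, q, t, r, u}
  6. kckA  = {p, s, t, r, u}
  7. ckcA  = ∅
  8. ckckA = {v, q}
applying k or c yields no new set

8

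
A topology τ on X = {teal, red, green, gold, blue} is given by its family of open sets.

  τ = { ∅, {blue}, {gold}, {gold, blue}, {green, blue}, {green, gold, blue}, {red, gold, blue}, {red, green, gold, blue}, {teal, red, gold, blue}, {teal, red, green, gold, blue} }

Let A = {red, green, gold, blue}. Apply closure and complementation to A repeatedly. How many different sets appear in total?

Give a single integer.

complement {teal}; its interior ∅; cl(A) = X∖∅ = {teal, red, green, gold, blue}
With k = closure, c = complement:
  1. A     = {red, green, gold, blue}
  2. kA    = {teal, red, green, gold, blue}
  3. cA    = {teal}
  4. ckA   = ∅
k, c of each give nothing new

4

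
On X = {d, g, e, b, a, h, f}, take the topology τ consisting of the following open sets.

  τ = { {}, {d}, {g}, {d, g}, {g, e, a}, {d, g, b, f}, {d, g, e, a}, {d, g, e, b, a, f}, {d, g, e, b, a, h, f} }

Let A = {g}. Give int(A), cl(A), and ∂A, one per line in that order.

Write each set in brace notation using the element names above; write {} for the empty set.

open subsets of A: {}, {g}; so int(A) = {g}
closure: X∖int(X∖A) = X∖{d} = {g, e, b, a, h, f}
∂A = {g, e, b, a, h, f} minus {g} = {e, b, a, h, f}

int(A) = {g}
cl(A)  = {g, e, b, a, h, f}
∂A     = {e, b, a, h, f}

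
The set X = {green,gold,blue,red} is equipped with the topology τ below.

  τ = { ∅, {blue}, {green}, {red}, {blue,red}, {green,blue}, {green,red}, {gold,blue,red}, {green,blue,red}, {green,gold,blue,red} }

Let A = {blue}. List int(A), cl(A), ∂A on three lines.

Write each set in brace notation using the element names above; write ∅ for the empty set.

int(A) = {blue}
cl(A)  = {gold,blue}
∂A     = {gold}

interior: largest open inside A is {blue} (from ∅, {blue})
cl via duality: int({green,gold,red}) = {green,red}, so X∖{green,red} = {gold,blue}
cl∖int = {gold}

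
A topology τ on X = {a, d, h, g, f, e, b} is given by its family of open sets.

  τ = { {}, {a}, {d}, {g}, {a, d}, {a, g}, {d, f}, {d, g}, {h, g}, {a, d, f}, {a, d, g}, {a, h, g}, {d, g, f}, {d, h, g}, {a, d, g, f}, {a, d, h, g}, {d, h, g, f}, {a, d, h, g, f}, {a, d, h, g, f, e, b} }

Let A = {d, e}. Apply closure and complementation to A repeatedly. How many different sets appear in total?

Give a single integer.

8

closure: X∖int(X∖A) = X∖{a, h, g} = {d, f, e, b}
Let k=closure and c=complement:
  1. A     = {d, e}
  2. kA    = {d, f, e, b}
  3. cA    = {a, h, g, f, b}
  4. ckA   = {a, h, g}
  5. kcA   = {a, h, g, f, e, b}
  6. kckA  = {a, h, g, e, b}
  7. ckcA  = {d}
  8. ckckA = {d, f}
— saturated at 8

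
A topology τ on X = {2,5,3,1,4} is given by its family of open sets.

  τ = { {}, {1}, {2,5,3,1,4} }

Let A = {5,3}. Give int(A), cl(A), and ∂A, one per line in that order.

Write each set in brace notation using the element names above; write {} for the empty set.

int(A) = {}
cl(A)  = {2,5,3,4}
∂A     = {2,5,3,4}

opens ⊆ A: {}; union → int = {}
complement {2,1,4}; its interior {1}; cl(A) = X∖{1} = {2,5,3,4}
boundary = {2,5,3,4} ∖ {} = {2,5,3,4}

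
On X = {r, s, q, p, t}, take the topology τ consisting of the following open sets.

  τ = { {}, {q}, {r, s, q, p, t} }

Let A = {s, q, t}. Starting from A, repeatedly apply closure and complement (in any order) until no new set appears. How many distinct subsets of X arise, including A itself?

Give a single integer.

6

cl via duality: int({r, p}) = {}, so X∖{} = {r, s, q, p, t}
Write k for closure, c for complement:
  1. A     = {s, q, t}
  2. kA    = {r, s, q, p, t}
  3. cA    = {r, p}
  4. ckA   = {}
  5. kcA   = {r, s, p, t}
  6. ckcA  = {q}
applying k or c yields no new set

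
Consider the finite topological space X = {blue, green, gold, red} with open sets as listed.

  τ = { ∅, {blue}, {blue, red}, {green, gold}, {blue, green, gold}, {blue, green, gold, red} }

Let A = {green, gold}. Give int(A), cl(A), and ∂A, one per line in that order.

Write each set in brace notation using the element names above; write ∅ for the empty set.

int(A) = {green, gold}
cl(A)  = {green, gold}
∂A     = ∅

open subsets of A: ∅, {green, gold}; so int(A) = {green, gold}
closure: X∖int(X∖A) = X∖{blue, red} = {green, gold}
∂A = {green, gold} minus {green, gold} = ∅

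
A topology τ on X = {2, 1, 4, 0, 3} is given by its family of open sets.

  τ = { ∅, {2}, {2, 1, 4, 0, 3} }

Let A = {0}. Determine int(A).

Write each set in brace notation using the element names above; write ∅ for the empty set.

∅

interior: largest open inside A is ∅ (from ∅)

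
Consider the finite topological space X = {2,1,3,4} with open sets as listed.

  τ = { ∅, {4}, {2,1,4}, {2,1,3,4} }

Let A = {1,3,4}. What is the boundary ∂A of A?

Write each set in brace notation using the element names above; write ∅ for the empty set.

opens ⊆ A: ∅, {4}; union → int = {4}
complement {2}; its interior ∅; cl(A) = X∖∅ = {2,1,3,4}
boundary = {2,1,3,4} ∖ {4} = {2,1,3}

{2,1,3}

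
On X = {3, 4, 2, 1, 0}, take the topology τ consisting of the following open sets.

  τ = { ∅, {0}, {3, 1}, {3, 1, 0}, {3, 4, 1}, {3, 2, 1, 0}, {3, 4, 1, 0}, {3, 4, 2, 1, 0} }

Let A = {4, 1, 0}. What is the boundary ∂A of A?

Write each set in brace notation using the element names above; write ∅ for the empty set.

open subsets of A: ∅, {0}; so int(A) = {0}
closure: X∖int(X∖A) = X∖∅ = {3, 4, 2, 1, 0}
∂A = {3, 4, 2, 1, 0} minus {0} = {3, 4, 2, 1}

{3, 4, 2, 1}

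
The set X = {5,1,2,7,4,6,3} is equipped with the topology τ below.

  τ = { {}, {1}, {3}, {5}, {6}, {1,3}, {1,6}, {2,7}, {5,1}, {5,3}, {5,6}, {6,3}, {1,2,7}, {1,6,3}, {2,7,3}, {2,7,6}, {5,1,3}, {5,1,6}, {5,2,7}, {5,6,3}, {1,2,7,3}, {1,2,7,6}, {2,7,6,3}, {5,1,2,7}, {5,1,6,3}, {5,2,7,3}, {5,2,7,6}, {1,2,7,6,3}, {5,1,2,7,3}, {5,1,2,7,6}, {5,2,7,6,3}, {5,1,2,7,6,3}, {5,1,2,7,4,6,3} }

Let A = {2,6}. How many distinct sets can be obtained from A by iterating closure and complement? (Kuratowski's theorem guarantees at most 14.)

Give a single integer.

complement {5,1,7,4,3}; its interior {5,1,3}; cl(A) = X∖{5,1,3} = {2,7,4,6}
With k = closure, c = complement:
  1. A     = {2,6}
  2. kA    = {2,7,4,6}
  3. cA    = {5,1,7,4,3}
  4. ckA   = {5,1,3}
  5. kcA   = {5,1,2,7,4,3}
  6. kckA  = {5,1,4,3}
  7. ckcA  = {6}
  8. ckckA = {2,7,6}
  9. kckcA = {4,6}
  10. ckckcA = {5,1,2,7,3}
k, c of each give nothing new

10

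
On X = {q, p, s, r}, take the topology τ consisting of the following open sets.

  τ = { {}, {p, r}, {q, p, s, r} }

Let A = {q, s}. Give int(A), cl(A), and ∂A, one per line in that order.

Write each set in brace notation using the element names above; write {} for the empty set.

int(A) = {}
cl(A)  = {q, s}
∂A     = {q, s}

U open, U⊆A: {}. int(A) = ⋃ = {}
X∖A={p, r}, int(X∖A)={p, r}, hence cl(A)={q, s}
∂A: remove int from cl → {q, s}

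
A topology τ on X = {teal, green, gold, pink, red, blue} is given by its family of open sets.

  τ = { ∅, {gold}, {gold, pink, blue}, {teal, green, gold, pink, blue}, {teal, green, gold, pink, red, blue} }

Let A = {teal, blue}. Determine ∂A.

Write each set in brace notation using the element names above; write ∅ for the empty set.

{teal, green, pink, red, blue}

interior: largest open inside A is ∅ (from ∅)
cl via duality: int({green, gold, pink, red}) = {gold}, so X∖{gold} = {teal, green, pink, red, blue}
cl∖int = {teal, green, pink, red, blue}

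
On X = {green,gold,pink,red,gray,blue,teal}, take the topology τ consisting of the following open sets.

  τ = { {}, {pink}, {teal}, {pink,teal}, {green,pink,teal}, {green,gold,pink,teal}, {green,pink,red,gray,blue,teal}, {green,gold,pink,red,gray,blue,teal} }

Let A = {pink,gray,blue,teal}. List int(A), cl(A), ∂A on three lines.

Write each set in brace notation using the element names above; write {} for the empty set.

int(A) = {pink,teal}
cl(A)  = {green,gold,pink,red,gray,blue,teal}
∂A     = {green,gold,red,gray,blue}

U open, U⊆A: {}, {pink}, {teal}, {pink,teal}. int(A) = ⋃ = {pink,teal}
X∖A={green,gold,red}, int(X∖A)={}, hence cl(A)={green,gold,pink,red,gray,blue,teal}
∂A: remove int from cl → {green,gold,red,gray,blue}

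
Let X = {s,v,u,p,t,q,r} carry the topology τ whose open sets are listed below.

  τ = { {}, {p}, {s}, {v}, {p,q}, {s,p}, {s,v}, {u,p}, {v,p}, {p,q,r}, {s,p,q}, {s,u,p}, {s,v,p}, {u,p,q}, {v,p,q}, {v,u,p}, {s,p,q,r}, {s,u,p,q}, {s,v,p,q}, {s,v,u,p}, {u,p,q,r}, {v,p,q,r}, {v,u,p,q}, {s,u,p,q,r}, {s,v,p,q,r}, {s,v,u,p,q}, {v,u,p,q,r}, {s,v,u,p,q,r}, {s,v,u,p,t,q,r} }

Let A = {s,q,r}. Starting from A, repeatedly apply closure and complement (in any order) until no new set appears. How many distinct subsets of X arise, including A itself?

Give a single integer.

X∖A={v,u,p,t}, int(X∖A)={v,u,p}, hence cl(A)={s,t,q,r}
Orbit (k=closure, c=complement):
  1. A     = {s,q,r}
  2. kA    = {s,t,q,r}
  3. cA    = {v,u,p,t}
  4. ckA   = {v,u,p}
  5. kcA   = {v,u,p,t,q,r}
  6. ckcA  = {s}
  7. kckcA = {s,t}
  8. ckckcA = {v,u,p,q,r}
(closed under both — stop)

8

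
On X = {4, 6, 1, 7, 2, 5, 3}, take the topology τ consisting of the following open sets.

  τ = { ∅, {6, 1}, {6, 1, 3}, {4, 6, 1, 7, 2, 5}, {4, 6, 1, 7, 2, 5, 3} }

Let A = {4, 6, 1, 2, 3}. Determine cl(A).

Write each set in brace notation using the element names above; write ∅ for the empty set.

{4, 6, 1, 7, 2, 5, 3}

complement {7, 5}; its interior ∅; cl(A) = X∖∅ = {4, 6, 1, 7, 2, 5, 3}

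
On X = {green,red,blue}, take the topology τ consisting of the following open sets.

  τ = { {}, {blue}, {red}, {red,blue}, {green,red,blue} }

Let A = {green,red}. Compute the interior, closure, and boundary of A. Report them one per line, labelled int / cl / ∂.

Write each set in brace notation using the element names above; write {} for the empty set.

int(A) = {red}
cl(A)  = {green,red}
∂A     = {green}

U open, U⊆A: {}, {red}. int(A) = ⋃ = {red}
X∖A={blue}, int(X∖A)={blue}, hence cl(A)={green,red}
∂A: remove int from cl → {green}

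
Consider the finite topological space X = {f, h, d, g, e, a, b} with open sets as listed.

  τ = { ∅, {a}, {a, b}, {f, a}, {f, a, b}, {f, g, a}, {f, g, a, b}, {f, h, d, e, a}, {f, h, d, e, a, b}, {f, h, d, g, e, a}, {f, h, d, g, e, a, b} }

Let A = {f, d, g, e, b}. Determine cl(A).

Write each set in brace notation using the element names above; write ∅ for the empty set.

{f, h, d, g, e, b}

closure: X∖int(X∖A) = X∖{a} = {f, h, d, g, e, b}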